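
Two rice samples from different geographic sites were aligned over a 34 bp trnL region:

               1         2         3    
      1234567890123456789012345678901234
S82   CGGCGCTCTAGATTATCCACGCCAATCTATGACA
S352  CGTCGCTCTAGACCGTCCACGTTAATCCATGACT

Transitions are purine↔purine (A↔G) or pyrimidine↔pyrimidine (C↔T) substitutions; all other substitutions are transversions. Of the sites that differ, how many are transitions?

The sequences differ at positions 3 (G/T, transversion), 13 (T/C, transition), 14 (T/C, transition), 15 (A/G, transition), 22 (C/T, transition), 23 (C/T, transition), 28 (T/C, transition), 34 (A/T, transversion).
Of the 8 differences, 6 transitions and 2 transversions, so the answer is 6.

6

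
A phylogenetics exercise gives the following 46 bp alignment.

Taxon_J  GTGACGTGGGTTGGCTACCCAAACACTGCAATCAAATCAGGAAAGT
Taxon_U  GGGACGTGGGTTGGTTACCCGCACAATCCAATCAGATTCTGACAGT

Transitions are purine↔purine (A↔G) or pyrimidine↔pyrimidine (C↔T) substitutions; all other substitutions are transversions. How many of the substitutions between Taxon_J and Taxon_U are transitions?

The sequences differ at positions 2 (T/G, transversion), 15 (C/T, transition), 21 (A/G, transition), 22 (A/C, transversion), 26 (C/A, transversion), 28 (G/C, transversion), 35 (A/G, transition), 38 (C/T, transition), 39 (A/C, transversion), 40 (G/T, transversion), 43 (A/C, transversion).
Of the 11 differences, 4 transitions and 7 transversions, so the answer is 4.

4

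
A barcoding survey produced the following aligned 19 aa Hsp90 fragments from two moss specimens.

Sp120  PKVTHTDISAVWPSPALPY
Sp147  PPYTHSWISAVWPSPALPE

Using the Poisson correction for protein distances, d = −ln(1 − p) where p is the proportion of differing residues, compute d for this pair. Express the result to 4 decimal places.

Differing sites — 2:K/P; 3:V/Y; 6:T/S; 7:D/W; 19:Y/E.
p = 5/19 = 0.263158.
d = −ln(1 − 0.263158) = −ln(0.736842) = 0.3054.

0.3054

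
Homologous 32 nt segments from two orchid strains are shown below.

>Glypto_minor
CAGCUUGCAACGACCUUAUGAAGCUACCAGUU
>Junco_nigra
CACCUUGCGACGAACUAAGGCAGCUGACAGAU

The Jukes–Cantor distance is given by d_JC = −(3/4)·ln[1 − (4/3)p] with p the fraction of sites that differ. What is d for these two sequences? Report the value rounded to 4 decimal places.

The sequences differ at positions 3 (G/C), 9 (A/G), 14 (C/A), 17 (U/A), 19 (U/G), 21 (A/C), 26 (A/G), 27 (C/A), 31 (U/A).
p = 9/32 = 0.281250.
d = −0.75 · ln(1 − (4/3)·0.281250) = −0.75 · ln(0.625000) = −0.75 · (-0.470004) = 0.3525.

0.3525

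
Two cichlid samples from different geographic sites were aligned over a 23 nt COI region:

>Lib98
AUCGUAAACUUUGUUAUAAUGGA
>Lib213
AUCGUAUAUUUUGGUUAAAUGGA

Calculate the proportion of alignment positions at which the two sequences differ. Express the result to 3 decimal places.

Differing sites — 7:A/U; 9:C/U; 14:U/G; 16:A/U; 17:U/A.
There are 5 differences over 23 sites, so p = 5/23 = 0.217.

0.217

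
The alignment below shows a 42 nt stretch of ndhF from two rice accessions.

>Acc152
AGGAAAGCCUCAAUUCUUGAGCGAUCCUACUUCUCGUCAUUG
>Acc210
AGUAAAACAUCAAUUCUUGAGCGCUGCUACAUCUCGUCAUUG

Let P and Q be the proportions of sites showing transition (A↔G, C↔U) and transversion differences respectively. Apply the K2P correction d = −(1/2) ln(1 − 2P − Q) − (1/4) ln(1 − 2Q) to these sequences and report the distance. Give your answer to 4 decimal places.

0.1591

The sequences differ at positions 3 (G/U, transversion), 7 (G/A, transition), 9 (C/A, transversion), 24 (A/C, transversion), 26 (C/G, transversion), 31 (U/A, transversion).
Of the 6 differences, 1 transition and 5 transversions over 42 sites: P = 1/42 = 0.023810, Q = 5/42 = 0.119048.
d = −0.5·ln(0.833332) − 0.25·ln(0.761904) = −0.5·(-0.182323) − 0.25·(-0.271935) = 0.1591.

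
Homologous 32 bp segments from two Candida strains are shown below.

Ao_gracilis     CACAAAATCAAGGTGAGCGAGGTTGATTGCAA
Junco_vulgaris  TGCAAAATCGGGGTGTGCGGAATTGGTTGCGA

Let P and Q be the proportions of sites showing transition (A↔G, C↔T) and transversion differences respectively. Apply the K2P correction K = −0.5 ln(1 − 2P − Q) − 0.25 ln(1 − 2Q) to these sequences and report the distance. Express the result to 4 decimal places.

0.4665

Differing sites — 1:C/T (Ti); 2:A/G (Ti); 10:A/G (Ti); 11:A/G (Ti); 16:A/T (Tv); 20:A/G (Ti); 21:G/A (Ti); 22:G/A (Ti); 26:A/G (Ti); 31:A/G (Ti).
Of the 10 differences, 9 transitions and 1 transversion over 32 sites: P = 9/32 = 0.281250, Q = 1/32 = 0.031250.
d = −0.5·ln(0.406250) − 0.25·ln(0.937500) = −0.5·(-0.900787) − 0.25·(-0.064539) = 0.4665.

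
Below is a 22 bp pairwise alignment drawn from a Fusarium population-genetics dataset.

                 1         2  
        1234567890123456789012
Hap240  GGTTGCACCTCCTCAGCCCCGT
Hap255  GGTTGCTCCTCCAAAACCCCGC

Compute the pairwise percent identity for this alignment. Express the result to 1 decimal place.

77.3%

Differing sites — 7:A/T; 13:T/A; 14:C/A; 16:G/A; 22:T/C.
17 of the 22 sites match, so the percent identity is 17/22 × 100 = 77.3%.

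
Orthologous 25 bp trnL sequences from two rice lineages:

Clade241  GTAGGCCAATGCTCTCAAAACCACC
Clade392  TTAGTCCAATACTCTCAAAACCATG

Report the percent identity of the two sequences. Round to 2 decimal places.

Mismatches occur at site 1 (G/T), site 5 (G/T), site 11 (G/A), site 24 (C/T), site 25 (C/G).
20 of the 25 sites match, so the percent identity is 20/25 × 100 = 80.00%.

80.00%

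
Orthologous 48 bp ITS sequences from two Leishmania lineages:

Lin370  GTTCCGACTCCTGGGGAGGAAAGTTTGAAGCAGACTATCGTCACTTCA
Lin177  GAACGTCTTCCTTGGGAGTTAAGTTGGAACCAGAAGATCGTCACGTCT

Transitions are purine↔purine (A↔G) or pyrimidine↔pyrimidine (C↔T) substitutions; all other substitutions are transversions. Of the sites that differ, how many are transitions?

1

Differing sites — 2:T/A (Tv); 3:T/A (Tv); 5:C/G (Tv); 6:G/T (Tv); 7:A/C (Tv); 8:C/T (Ti); 13:G/T (Tv); 19:G/T (Tv); 20:A/T (Tv); 26:T/G (Tv); 30:G/C (Tv); 35:C/A (Tv); 36:T/G (Tv); 45:T/G (Tv); 48:A/T (Tv).
Of the 15 differences, 1 transition and 14 transversions, so the answer is 1.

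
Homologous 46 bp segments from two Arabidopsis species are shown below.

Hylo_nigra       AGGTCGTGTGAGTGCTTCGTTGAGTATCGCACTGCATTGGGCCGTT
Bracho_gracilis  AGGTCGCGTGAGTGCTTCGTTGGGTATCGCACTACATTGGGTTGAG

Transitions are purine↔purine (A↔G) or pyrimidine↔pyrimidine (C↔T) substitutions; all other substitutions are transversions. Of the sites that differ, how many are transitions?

5

Differing sites — 7:T/C (Ti); 23:A/G (Ti); 34:G/A (Ti); 42:C/T (Ti); 43:C/T (Ti); 45:T/A (Tv); 46:T/G (Tv).
Of the 7 differences, 5 transitions and 2 transversions, so the answer is 5.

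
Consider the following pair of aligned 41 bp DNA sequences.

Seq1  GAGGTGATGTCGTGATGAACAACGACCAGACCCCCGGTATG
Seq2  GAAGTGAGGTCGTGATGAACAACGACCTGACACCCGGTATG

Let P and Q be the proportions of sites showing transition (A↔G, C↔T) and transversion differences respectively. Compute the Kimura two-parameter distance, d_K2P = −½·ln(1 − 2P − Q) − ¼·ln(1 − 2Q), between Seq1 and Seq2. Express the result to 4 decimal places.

Mismatches occur at site 3 (G↔A, transition), site 8 (T↔G, transversion), site 28 (A↔T, transversion), site 32 (C↔A, transversion).
Of the 4 differences, 1 transition and 3 transversions over 41 sites: P = 1/41 = 0.024390, Q = 3/41 = 0.073171.
d = −0.5·ln(0.878049) − 0.25·ln(0.853658) = −0.5·(-0.130053) − 0.25·(-0.158225) = 0.1046.

0.1046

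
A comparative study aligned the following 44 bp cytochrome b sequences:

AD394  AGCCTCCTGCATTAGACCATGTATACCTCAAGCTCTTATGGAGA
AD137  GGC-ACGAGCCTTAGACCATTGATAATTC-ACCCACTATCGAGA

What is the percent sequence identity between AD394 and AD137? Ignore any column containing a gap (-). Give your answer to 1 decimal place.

Excluding the 2 gap columns leaves 42 comparable sites.
The sequences differ at positions 1 (A/G), 5 (T/A), 7 (C/G), 8 (T/A), 11 (A/C), 21 (G/T), 22 (T/G), 26 (C/A), 27 (C/T), 32 (G/C), 34 (T/C), 35 (C/A), 36 (T/C), 40 (G/C).
28 of the 42 comparable sites match, so the percent identity is 28/42 × 100 = 66.7%.

66.7%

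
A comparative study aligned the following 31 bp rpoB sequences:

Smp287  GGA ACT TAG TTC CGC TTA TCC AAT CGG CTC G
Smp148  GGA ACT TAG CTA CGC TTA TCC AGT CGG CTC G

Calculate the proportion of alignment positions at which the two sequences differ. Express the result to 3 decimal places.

The sequences differ at positions 10 (T/C), 12 (C/A), 23 (A/G).
There are 3 differences over 31 sites, so p = 3/31 = 0.097.

0.097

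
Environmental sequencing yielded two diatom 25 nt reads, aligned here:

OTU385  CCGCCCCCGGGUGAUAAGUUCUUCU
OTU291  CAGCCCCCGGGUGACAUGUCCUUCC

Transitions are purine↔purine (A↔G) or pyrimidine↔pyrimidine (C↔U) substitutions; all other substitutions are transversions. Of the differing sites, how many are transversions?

2

The sequences differ at positions 2 (C/A, transversion), 15 (U/C, transition), 17 (A/U, transversion), 20 (U/C, transition), 25 (U/C, transition).
Of the 5 differences, 3 transitions and 2 transversions, so the answer is 2.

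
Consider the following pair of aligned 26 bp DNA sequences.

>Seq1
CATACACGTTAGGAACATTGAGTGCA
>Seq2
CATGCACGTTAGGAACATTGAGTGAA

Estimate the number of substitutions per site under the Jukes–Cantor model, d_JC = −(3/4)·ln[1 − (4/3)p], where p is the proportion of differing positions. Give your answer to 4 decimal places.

0.0812

Differing sites — 4:A/G; 25:C/A.
p = 2/26 = 0.076923.
d = −0.75 · ln(1 − (4/3)·0.076923) = −0.75 · ln(0.897436) = −0.75 · (-0.108213) = 0.0812.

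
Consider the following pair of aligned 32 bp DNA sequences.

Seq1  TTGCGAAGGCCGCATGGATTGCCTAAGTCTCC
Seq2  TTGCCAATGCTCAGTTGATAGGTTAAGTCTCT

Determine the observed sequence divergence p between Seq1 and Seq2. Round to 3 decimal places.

0.344

The sequences differ at positions 5 (G/C), 8 (G/T), 11 (C/T), 12 (G/C), 13 (C/A), 14 (A/G), 16 (G/T), 20 (T/A), 22 (C/G), 23 (C/T), 32 (C/T).
There are 11 differences over 32 sites, so p = 11/32 = 0.344.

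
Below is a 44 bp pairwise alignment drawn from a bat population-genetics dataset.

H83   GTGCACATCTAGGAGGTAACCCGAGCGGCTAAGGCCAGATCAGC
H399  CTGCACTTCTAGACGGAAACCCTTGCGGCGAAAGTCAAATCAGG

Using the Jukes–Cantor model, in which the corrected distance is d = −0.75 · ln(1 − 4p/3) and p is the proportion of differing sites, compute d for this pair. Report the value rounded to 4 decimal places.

Mismatches occur at site 1 (G/C), site 7 (A/T), site 13 (G/A), site 14 (A/C), site 17 (T/A), site 23 (G/T), site 24 (A/T), site 30 (T/G), site 33 (G/A), site 35 (C/T), site 38 (G/A), site 44 (C/G).
p = 12/44 = 0.272727.
d = −0.75 · ln(1 − (4/3)·0.272727) = −0.75 · ln(0.636364) = −0.75 · (-0.451985) = 0.3390.

0.3390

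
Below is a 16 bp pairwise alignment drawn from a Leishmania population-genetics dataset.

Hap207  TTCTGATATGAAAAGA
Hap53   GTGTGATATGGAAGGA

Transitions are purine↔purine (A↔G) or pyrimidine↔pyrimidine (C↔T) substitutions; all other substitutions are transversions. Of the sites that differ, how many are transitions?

2

The sequences differ at positions 1 (T/G, transversion), 3 (C/G, transversion), 11 (A/G, transition), 14 (A/G, transition).
Of the 4 differences, 2 transitions and 2 transversions, so the answer is 2.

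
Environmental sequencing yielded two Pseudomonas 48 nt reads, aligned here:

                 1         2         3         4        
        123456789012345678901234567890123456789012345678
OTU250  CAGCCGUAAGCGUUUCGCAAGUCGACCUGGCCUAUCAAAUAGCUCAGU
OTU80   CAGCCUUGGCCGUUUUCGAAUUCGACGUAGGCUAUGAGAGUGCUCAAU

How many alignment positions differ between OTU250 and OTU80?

16

Mismatches occur at site 6 (G↔U), site 8 (A↔G), site 9 (A↔G), site 10 (G↔C), site 16 (C↔U), site 17 (G↔C), site 18 (C↔G), site 21 (G↔U), site 27 (C↔G), site 29 (G↔A), site 31 (C↔G), site 36 (C↔G), site 38 (A↔G), site 40 (U↔G), site 41 (A↔U), site 47 (G↔A).
That gives 16 mismatches out of 48 aligned sites, so the Hamming distance is 16.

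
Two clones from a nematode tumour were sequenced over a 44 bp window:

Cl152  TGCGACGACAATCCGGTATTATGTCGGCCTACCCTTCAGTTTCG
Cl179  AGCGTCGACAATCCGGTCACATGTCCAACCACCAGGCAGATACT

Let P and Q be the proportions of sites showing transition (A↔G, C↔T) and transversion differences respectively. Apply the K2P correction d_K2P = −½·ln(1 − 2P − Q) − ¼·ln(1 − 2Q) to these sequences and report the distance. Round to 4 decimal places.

Mismatches occur at site 1 (T↔A, transversion), site 5 (A↔T, transversion), site 18 (A↔C, transversion), site 19 (T↔A, transversion), site 20 (T↔C, transition), site 26 (G↔C, transversion), site 27 (G↔A, transition), site 28 (C↔A, transversion), site 30 (T↔C, transition), site 34 (C↔A, transversion), site 35 (T↔G, transversion), site 36 (T↔G, transversion), site 40 (T↔A, transversion), site 42 (T↔A, transversion), site 44 (G↔T, transversion).
Of the 15 differences, 3 transitions and 12 transversions over 44 sites: P = 3/44 = 0.068182, Q = 12/44 = 0.272727.
d = −0.5·ln(0.590909) − 0.25·ln(0.454546) = −0.5·(-0.526093) − 0.25·(-0.788456) = 0.4602.

0.4602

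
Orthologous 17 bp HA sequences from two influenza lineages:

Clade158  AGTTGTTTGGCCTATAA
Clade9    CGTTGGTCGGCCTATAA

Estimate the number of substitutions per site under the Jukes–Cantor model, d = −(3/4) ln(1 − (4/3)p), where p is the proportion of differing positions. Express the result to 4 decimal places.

0.2012

Differing sites — 1:A/C; 6:T/G; 8:T/C.
p = 3/17 = 0.176471.
d = −0.75 · ln(1 − (4/3)·0.176471) = −0.75 · ln(0.764705) = −0.75 · (-0.268265) = 0.2012.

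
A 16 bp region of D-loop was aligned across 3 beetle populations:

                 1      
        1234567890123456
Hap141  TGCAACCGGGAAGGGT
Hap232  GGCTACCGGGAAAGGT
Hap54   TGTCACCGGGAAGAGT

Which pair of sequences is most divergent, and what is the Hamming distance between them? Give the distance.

5

Pairwise Hamming distances:
  Hap141 vs Hap232: 3
  Hap141 vs Hap54: 3
  Hap232 vs Hap54: 5
The largest is 5, between Hap232 and Hap54.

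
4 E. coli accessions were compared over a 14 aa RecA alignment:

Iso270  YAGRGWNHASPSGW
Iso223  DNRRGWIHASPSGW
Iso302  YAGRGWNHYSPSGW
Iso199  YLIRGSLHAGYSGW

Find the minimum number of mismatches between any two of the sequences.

1

Pairwise Hamming distances:
  Iso270 vs Iso223: 4
  Iso270 vs Iso302: 1
  Iso270 vs Iso199: 6
  Iso223 vs Iso302: 5
  Iso223 vs Iso199: 7
  Iso302 vs Iso199: 7
The smallest is 1, between Iso270 and Iso302.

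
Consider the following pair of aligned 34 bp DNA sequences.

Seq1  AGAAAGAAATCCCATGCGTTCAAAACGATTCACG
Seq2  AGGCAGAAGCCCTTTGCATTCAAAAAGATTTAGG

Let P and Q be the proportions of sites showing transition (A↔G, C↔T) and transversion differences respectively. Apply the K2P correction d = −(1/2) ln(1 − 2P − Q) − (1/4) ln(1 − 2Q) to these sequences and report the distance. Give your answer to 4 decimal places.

The sequences differ at positions 3 (A/G, transition), 4 (A/C, transversion), 9 (A/G, transition), 10 (T/C, transition), 13 (C/T, transition), 14 (A/T, transversion), 18 (G/A, transition), 26 (C/A, transversion), 31 (C/T, transition), 33 (C/G, transversion).
Of the 10 differences, 6 transitions and 4 transversions over 34 sites: P = 6/34 = 0.176471, Q = 4/34 = 0.117647.
d = −0.5·ln(0.529411) − 0.25·ln(0.764706) = −0.5·(-0.635990) − 0.25·(-0.268264) = 0.3851.

0.3851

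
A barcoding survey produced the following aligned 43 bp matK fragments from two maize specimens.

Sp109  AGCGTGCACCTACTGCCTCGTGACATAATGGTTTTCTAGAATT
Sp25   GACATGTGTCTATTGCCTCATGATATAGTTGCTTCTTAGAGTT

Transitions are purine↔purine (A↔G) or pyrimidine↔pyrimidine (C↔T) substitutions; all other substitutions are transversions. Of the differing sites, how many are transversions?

Differing sites — 1:A/G (Ti); 2:G/A (Ti); 4:G/A (Ti); 7:C/T (Ti); 8:A/G (Ti); 9:C/T (Ti); 13:C/T (Ti); 20:G/A (Ti); 24:C/T (Ti); 28:A/G (Ti); 30:G/T (Tv); 32:T/C (Ti); 35:T/C (Ti); 36:C/T (Ti); 41:A/G (Ti).
Of the 15 differences, 14 transitions and 1 transversion, so the answer is 1.

1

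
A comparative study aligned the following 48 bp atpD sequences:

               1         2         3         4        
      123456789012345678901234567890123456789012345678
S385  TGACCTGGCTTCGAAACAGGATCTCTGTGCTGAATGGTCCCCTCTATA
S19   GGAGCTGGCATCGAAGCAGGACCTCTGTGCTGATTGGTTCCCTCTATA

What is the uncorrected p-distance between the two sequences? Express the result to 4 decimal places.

Mismatches occur at site 1 (T/G), site 4 (C/G), site 10 (T/A), site 16 (A/G), site 22 (T/C), site 34 (A/T), site 39 (C/T).
There are 7 differences over 48 sites, so p = 7/48 = 0.1458.

0.1458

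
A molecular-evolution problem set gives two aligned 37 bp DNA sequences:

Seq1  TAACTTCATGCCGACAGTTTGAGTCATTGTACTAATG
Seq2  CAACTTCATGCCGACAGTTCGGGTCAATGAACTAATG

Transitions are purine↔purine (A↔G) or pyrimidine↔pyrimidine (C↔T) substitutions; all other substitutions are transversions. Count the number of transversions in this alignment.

2

Differing sites — 1:T/C (Ti); 20:T/C (Ti); 22:A/G (Ti); 27:T/A (Tv); 30:T/A (Tv).
Of the 5 differences, 3 transitions and 2 transversions, so the answer is 2.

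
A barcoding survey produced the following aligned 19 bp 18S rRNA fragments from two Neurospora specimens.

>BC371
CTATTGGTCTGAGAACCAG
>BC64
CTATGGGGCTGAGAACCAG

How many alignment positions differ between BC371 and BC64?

Mismatches occur at site 5 (T→G), site 8 (T→G).
That gives 2 mismatches out of 19 aligned sites, so the Hamming distance is 2.

2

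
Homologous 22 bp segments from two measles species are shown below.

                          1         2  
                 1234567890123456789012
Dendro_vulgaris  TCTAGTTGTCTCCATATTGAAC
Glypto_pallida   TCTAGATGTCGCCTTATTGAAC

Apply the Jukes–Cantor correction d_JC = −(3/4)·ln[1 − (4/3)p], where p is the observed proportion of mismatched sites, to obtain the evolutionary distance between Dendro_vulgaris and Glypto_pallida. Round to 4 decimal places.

0.1505

Differing sites — 6:T/A; 11:T/G; 14:A/T.
p = 3/22 = 0.136364.
d = −0.75 · ln(1 − (4/3)·0.136364) = −0.75 · ln(0.818181) = −0.75 · (-0.200672) = 0.1505.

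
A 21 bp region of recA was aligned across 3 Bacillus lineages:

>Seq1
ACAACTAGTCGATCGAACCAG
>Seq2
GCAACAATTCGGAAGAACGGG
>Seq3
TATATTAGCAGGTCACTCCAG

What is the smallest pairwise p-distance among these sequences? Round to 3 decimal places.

0.381

Pairwise Hamming distances:
  Seq1 vs Seq2: 8
  Seq1 vs Seq3: 10
  Seq2 vs Seq3: 15
The smallest is 8 mismatches, between Seq1 and Seq2; p = 8/21 = 0.381.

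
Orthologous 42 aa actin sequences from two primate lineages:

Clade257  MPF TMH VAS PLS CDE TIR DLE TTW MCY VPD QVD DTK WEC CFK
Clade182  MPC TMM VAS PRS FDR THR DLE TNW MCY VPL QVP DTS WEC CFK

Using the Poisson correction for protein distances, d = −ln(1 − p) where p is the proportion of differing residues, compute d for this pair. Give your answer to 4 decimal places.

Mismatches occur at site 3 (F/C), site 6 (H/M), site 11 (L/R), site 13 (C/F), site 15 (E/R), site 17 (I/H), site 23 (T/N), site 30 (D/L), site 33 (D/P), site 36 (K/S).
p = 10/42 = 0.238095.
d = −ln(1 − 0.238095) = −ln(0.761905) = 0.2719.

0.2719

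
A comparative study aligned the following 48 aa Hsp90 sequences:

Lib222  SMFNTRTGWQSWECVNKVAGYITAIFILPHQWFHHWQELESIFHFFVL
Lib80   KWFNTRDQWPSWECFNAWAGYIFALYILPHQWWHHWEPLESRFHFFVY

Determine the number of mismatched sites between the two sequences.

16

The sequences differ at positions 1 (S/K), 2 (M/W), 7 (T/D), 8 (G/Q), 10 (Q/P), 15 (V/F), 17 (K/A), 18 (V/W), 23 (T/F), 25 (I/L), 26 (F/Y), 33 (F/W), 37 (Q/E), 38 (E/P), 42 (I/R), 48 (L/Y).
That gives 16 mismatches out of 48 aligned sites, so the Hamming distance is 16.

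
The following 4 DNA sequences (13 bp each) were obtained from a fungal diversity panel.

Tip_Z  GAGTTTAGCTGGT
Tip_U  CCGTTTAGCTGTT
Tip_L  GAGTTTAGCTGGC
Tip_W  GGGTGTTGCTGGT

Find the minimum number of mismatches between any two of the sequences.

1

Pairwise Hamming distances:
  Tip_Z vs Tip_U: 3
  Tip_Z vs Tip_L: 1
  Tip_Z vs Tip_W: 3
  Tip_U vs Tip_L: 4
  Tip_U vs Tip_W: 5
  Tip_L vs Tip_W: 4
The smallest is 1, between Tip_Z and Tip_L.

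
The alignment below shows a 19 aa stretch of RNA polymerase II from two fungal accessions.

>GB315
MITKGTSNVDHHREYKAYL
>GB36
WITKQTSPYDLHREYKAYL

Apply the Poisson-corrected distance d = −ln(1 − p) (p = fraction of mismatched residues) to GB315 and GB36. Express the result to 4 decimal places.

Differing sites — 1:M/W; 5:G/Q; 8:N/P; 9:V/Y; 11:H/L.
p = 5/19 = 0.263158.
d = −ln(1 − 0.263158) = −ln(0.736842) = 0.3054.

0.3054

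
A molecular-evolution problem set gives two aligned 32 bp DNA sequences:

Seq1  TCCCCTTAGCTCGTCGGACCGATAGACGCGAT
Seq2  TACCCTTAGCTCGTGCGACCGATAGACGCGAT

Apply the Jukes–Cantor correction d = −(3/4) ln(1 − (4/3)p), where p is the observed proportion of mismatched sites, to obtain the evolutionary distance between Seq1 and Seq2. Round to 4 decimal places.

Mismatches occur at site 2 (C→A), site 15 (C→G), site 16 (G→C).
p = 3/32 = 0.093750.
d = −0.75 · ln(1 − (4/3)·0.093750) = −0.75 · ln(0.875000) = −0.75 · (-0.133531) = 0.1001.

0.1001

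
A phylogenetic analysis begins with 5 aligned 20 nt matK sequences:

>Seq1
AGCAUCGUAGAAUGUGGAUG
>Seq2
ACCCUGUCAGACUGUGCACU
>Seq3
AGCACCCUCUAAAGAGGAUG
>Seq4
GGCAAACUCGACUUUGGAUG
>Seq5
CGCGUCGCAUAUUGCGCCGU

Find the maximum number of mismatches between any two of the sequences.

15

Pairwise Hamming distances:
  Seq1 vs Seq2: 9
  Seq1 vs Seq3: 6
  Seq1 vs Seq4: 7
  Seq1 vs Seq5: 10
  Seq2 vs Seq3: 14
  Seq2 vs Seq4: 12
  Seq2 vs Seq5: 10
  Seq3 vs Seq4: 8
  Seq3 vs Seq5: 13
  Seq4 vs Seq5: 15
The largest is 15, between Seq4 and Seq5.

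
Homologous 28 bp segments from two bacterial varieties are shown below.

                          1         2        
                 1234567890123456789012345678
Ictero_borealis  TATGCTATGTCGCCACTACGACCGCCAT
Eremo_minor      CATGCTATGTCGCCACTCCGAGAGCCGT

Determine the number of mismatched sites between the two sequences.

5

Mismatches occur at site 1 (T→C), site 18 (A→C), site 22 (C→G), site 23 (C→A), site 27 (A→G).
That gives 5 mismatches out of 28 aligned sites, so the Hamming distance is 5.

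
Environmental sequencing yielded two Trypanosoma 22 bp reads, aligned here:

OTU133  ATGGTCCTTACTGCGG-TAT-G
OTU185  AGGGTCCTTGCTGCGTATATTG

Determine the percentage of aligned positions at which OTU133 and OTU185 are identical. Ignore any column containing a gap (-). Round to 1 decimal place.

Excluding the 2 gap columns leaves 20 comparable sites.
Differing sites — 2:T/G; 10:A/G; 16:G/T.
17 of the 20 comparable sites match, so the percent identity is 17/20 × 100 = 85.0%.

85.0%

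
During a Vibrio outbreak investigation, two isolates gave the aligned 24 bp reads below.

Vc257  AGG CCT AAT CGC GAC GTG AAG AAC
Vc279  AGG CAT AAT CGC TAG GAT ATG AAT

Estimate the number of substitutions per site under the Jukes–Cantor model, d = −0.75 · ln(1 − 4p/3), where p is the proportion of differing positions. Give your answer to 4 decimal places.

0.3694

Differing sites — 5:C/A; 13:G/T; 15:C/G; 17:T/A; 18:G/T; 20:A/T; 24:C/T.
p = 7/24 = 0.291667.
d = −0.75 · ln(1 − (4/3)·0.291667) = −0.75 · ln(0.611111) = −0.75 · (-0.492477) = 0.3694.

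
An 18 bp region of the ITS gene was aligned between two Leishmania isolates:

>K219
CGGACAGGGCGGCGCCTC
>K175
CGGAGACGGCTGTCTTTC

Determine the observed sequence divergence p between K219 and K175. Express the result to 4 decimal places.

Differing sites — 5:C/G; 7:G/C; 11:G/T; 13:C/T; 14:G/C; 15:C/T; 16:C/T.
There are 7 differences over 18 sites, so p = 7/18 = 0.3889.

0.3889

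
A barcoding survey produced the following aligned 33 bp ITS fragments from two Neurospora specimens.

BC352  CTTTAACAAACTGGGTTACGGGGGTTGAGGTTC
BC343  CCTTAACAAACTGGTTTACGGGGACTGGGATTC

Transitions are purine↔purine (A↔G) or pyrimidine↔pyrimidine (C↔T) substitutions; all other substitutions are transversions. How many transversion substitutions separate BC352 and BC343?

Differing sites — 2:T/C (Ti); 15:G/T (Tv); 24:G/A (Ti); 25:T/C (Ti); 28:A/G (Ti); 30:G/A (Ti).
Of the 6 differences, 5 transitions and 1 transversion, so the answer is 1.

1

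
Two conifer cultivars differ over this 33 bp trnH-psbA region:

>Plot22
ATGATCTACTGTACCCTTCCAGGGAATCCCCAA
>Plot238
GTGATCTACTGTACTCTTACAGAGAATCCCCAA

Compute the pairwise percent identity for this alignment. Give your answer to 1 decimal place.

Differing sites — 1:A/G; 15:C/T; 19:C/A; 23:G/A.
29 of the 33 sites match, so the percent identity is 29/33 × 100 = 87.9%.

87.9%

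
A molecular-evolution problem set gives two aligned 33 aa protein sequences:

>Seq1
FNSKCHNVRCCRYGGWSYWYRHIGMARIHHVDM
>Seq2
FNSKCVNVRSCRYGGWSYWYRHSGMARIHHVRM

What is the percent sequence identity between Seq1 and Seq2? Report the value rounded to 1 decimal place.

87.9%

The sequences differ at positions 6 (H/V), 10 (C/S), 23 (I/S), 32 (D/R).
29 of the 33 sites match, so the percent identity is 29/33 × 100 = 87.9%.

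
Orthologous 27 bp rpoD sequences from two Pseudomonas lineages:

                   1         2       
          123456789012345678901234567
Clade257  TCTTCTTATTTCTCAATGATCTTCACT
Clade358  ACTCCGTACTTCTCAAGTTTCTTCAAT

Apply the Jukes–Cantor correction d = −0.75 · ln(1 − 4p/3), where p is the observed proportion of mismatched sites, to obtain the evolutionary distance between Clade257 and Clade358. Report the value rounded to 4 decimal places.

The sequences differ at positions 1 (T/A), 4 (T/C), 6 (T/G), 9 (T/C), 17 (T/G), 18 (G/T), 19 (A/T), 26 (C/A).
p = 8/27 = 0.296296.
d = −0.75 · ln(1 − (4/3)·0.296296) = −0.75 · ln(0.604939) = −0.75 · (-0.502628) = 0.3770.

0.3770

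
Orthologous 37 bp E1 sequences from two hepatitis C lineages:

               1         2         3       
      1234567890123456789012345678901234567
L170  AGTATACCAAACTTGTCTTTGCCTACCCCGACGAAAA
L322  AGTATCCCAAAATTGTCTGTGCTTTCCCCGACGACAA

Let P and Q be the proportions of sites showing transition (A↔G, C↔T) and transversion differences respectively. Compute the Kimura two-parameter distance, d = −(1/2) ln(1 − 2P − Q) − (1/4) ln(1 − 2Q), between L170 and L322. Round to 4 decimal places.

0.1836

Differing sites — 6:A/C (Tv); 12:C/A (Tv); 19:T/G (Tv); 23:C/T (Ti); 25:A/T (Tv); 35:A/C (Tv).
Of the 6 differences, 1 transition and 5 transversions over 37 sites: P = 1/37 = 0.027027, Q = 5/37 = 0.135135.
d = −0.5·ln(0.810811) − 0.25·ln(0.729730) = −0.5·(-0.209720) − 0.25·(-0.315081) = 0.1836.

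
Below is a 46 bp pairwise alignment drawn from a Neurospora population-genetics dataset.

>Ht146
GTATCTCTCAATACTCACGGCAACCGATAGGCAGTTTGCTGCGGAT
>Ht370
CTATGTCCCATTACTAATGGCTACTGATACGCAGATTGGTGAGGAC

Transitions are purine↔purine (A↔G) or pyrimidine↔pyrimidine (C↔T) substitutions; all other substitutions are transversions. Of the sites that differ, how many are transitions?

4

Differing sites — 1:G/C (Tv); 5:C/G (Tv); 8:T/C (Ti); 11:A/T (Tv); 16:C/A (Tv); 18:C/T (Ti); 22:A/T (Tv); 25:C/T (Ti); 30:G/C (Tv); 35:T/A (Tv); 39:C/G (Tv); 42:C/A (Tv); 46:T/C (Ti).
Of the 13 differences, 4 transitions and 9 transversions, so the answer is 4.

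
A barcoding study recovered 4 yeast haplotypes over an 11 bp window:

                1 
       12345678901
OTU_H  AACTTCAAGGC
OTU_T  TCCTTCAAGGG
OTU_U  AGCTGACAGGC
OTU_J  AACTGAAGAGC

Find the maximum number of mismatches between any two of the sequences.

Pairwise Hamming distances:
  OTU_H vs OTU_T: 3
  OTU_H vs OTU_U: 4
  OTU_H vs OTU_J: 4
  OTU_T vs OTU_U: 6
  OTU_T vs OTU_J: 7
  OTU_U vs OTU_J: 4
The largest is 7, between OTU_T and OTU_J.

7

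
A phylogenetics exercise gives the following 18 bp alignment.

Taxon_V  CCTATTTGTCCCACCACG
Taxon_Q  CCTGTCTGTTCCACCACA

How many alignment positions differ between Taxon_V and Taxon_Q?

The sequences differ at positions 4 (A/G), 6 (T/C), 10 (C/T), 18 (G/A).
That gives 4 mismatches out of 18 aligned sites, so the Hamming distance is 4.

4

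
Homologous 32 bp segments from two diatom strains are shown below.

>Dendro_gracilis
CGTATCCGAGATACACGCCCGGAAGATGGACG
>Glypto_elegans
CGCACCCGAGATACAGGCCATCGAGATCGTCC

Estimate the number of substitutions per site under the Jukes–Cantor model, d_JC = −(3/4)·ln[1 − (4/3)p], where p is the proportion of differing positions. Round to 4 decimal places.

Differing sites — 3:T/C; 5:T/C; 16:C/G; 20:C/A; 21:G/T; 22:G/C; 23:A/G; 28:G/C; 30:A/T; 32:G/C.
p = 10/32 = 0.312500.
d = −0.75 · ln(1 − (4/3)·0.312500) = −0.75 · ln(0.583333) = −0.75 · (-0.538997) = 0.4042.

0.4042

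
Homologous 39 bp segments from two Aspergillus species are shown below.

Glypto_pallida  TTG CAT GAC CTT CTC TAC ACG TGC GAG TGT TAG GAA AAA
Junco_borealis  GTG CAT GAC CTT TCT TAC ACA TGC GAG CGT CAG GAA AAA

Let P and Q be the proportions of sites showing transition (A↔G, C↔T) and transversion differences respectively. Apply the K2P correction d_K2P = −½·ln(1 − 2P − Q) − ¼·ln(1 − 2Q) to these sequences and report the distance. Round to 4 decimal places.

Mismatches occur at site 1 (T→G, transversion), site 13 (C→T, transition), site 14 (T→C, transition), site 15 (C→T, transition), site 21 (G→A, transition), site 28 (T→C, transition), site 31 (T→C, transition).
Of the 7 differences, 6 transitions and 1 transversion over 39 sites: P = 6/39 = 0.153846, Q = 1/39 = 0.025641.
d = −0.5·ln(0.666667) − 0.25·ln(0.948718) = −0.5·(-0.405465) − 0.25·(-0.052644) = 0.2159.

0.2159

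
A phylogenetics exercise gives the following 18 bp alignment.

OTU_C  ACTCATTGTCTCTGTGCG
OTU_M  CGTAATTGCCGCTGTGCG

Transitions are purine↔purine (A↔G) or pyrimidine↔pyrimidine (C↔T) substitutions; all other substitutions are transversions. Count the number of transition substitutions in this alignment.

1

Differing sites — 1:A/C (Tv); 2:C/G (Tv); 4:C/A (Tv); 9:T/C (Ti); 11:T/G (Tv).
Of the 5 differences, 1 transition and 4 transversions, so the answer is 1.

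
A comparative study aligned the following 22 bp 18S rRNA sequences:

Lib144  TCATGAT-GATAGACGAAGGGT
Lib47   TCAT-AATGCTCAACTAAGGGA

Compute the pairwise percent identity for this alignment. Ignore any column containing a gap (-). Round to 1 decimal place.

70.0%

Excluding the 2 gap columns leaves 20 comparable sites.
Mismatches occur at site 7 (T↔A), site 10 (A↔C), site 12 (A↔C), site 13 (G↔A), site 16 (G↔T), site 22 (T↔A).
14 of the 20 comparable sites match, so the percent identity is 14/20 × 100 = 70.0%.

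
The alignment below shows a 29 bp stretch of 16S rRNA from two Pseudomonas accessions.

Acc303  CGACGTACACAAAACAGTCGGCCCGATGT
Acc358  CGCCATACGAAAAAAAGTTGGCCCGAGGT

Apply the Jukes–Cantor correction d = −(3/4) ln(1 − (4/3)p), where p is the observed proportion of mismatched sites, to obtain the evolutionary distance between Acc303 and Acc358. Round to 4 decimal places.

0.2913

The sequences differ at positions 3 (A/C), 5 (G/A), 9 (A/G), 10 (C/A), 15 (C/A), 19 (C/T), 27 (T/G).
p = 7/29 = 0.241379.
d = −0.75 · ln(1 − (4/3)·0.241379) = −0.75 · ln(0.678161) = −0.75 · (-0.388371) = 0.2913.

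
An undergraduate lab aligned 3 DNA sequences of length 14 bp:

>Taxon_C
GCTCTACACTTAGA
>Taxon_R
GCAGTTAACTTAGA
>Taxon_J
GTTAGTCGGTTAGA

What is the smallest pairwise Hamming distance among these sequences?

4

Pairwise Hamming distances:
  Taxon_C vs Taxon_R: 4
  Taxon_C vs Taxon_J: 6
  Taxon_R vs Taxon_J: 7
The smallest is 4, between Taxon_C and Taxon_R.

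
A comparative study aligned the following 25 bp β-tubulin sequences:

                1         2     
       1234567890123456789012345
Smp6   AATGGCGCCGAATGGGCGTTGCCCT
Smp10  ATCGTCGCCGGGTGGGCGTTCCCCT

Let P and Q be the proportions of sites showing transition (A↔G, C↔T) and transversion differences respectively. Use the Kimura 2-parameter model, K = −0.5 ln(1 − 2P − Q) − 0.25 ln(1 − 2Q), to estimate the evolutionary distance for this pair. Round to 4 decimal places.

0.2918

Mismatches occur at site 2 (A↔T, transversion), site 3 (T↔C, transition), site 5 (G↔T, transversion), site 11 (A↔G, transition), site 12 (A↔G, transition), site 21 (G↔C, transversion).
Of the 6 differences, 3 transitions and 3 transversions over 25 sites: P = 3/25 = 0.120000, Q = 3/25 = 0.120000.
d = −0.5·ln(0.640000) − 0.25·ln(0.760000) = −0.5·(-0.446287) − 0.25·(-0.274437) = 0.2918.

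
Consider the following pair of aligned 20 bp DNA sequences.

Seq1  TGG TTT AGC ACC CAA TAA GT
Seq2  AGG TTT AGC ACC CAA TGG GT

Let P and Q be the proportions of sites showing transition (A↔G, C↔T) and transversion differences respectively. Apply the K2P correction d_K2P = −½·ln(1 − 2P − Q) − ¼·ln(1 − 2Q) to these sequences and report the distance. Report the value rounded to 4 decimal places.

Differing sites — 1:T/A (Tv); 17:A/G (Ti); 18:A/G (Ti).
Of the 3 differences, 2 transitions and 1 transversion over 20 sites: P = 2/20 = 0.100000, Q = 1/20 = 0.050000.
d = −0.5·ln(0.750000) − 0.25·ln(0.900000) = −0.5·(-0.287682) − 0.25·(-0.105361) = 0.1702.

0.1702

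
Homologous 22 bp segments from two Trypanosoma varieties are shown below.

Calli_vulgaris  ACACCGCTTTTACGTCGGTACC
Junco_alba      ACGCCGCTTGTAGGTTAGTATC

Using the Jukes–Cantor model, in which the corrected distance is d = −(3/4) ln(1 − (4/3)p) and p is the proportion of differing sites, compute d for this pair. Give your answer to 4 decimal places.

0.3390

The sequences differ at positions 3 (A/G), 10 (T/G), 13 (C/G), 16 (C/T), 17 (G/A), 21 (C/T).
p = 6/22 = 0.272727.
d = −0.75 · ln(1 − (4/3)·0.272727) = −0.75 · ln(0.636364) = −0.75 · (-0.451985) = 0.3390.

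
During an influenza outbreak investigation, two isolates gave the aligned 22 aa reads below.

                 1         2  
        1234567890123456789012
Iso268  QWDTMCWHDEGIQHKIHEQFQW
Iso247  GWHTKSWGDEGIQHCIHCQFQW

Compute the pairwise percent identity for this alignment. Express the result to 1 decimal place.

68.2%

Mismatches occur at site 1 (Q/G), site 3 (D/H), site 5 (M/K), site 6 (C/S), site 8 (H/G), site 15 (K/C), site 18 (E/C).
15 of the 22 sites match, so the percent identity is 15/22 × 100 = 68.2%.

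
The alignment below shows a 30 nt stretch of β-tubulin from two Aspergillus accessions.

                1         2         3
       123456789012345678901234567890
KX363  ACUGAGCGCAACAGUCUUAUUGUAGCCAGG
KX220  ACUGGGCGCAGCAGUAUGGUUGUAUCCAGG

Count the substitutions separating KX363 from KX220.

6

Mismatches occur at site 5 (A→G), site 11 (A→G), site 16 (C→A), site 18 (U→G), site 19 (A→G), site 25 (G→U).
That gives 6 mismatches out of 30 aligned sites, so the Hamming distance is 6.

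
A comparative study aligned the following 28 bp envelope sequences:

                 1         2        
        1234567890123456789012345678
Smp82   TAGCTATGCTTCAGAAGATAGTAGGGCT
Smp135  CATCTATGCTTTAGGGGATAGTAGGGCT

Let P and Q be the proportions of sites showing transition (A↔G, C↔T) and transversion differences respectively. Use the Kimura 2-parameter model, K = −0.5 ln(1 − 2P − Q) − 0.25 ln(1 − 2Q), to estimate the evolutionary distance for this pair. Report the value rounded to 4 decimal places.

0.2124

The sequences differ at positions 1 (T/C, transition), 3 (G/T, transversion), 12 (C/T, transition), 15 (A/G, transition), 16 (A/G, transition).
Of the 5 differences, 4 transitions and 1 transversion over 28 sites: P = 4/28 = 0.142857, Q = 1/28 = 0.035714.
d = −0.5·ln(0.678572) − 0.25·ln(0.928572) = −0.5·(-0.387765) − 0.25·(-0.074107) = 0.2124.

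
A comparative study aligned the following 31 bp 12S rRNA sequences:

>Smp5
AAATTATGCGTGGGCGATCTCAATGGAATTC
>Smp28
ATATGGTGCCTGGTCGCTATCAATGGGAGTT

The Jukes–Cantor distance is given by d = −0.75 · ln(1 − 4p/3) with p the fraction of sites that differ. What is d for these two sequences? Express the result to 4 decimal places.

0.4217

Differing sites — 2:A/T; 5:T/G; 6:A/G; 10:G/C; 14:G/T; 17:A/C; 19:C/A; 27:A/G; 29:T/G; 31:C/T.
p = 10/31 = 0.322581.
d = −0.75 · ln(1 − (4/3)·0.322581) = −0.75 · ln(0.569892) = −0.75 · (-0.562308) = 0.4217.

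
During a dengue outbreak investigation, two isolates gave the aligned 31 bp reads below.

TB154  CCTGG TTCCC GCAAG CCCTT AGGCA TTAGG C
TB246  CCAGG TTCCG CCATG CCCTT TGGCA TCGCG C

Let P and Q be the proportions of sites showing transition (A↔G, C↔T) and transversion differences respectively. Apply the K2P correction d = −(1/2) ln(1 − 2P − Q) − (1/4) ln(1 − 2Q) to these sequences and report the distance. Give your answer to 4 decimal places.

0.3171

The sequences differ at positions 3 (T/A, transversion), 10 (C/G, transversion), 11 (G/C, transversion), 14 (A/T, transversion), 21 (A/T, transversion), 27 (T/C, transition), 28 (A/G, transition), 29 (G/C, transversion).
Of the 8 differences, 2 transitions and 6 transversions over 31 sites: P = 2/31 = 0.064516, Q = 6/31 = 0.193548.
d = −0.5·ln(0.677420) − 0.25·ln(0.612904) = −0.5·(-0.389464) − 0.25·(-0.489547) = 0.3171.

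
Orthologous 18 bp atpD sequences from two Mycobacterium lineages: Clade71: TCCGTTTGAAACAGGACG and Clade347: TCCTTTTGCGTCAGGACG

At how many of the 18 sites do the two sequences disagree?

4

Mismatches occur at site 4 (G→T), site 9 (A→C), site 10 (A→G), site 11 (A→T).
That gives 4 mismatches out of 18 aligned sites, so the Hamming distance is 4.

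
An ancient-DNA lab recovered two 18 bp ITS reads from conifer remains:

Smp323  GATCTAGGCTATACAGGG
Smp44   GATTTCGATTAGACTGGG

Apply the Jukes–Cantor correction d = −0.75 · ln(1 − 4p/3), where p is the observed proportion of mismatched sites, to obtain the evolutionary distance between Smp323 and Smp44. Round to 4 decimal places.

0.4408

Mismatches occur at site 4 (C→T), site 6 (A→C), site 8 (G→A), site 9 (C→T), site 12 (T→G), site 15 (A→T).
p = 6/18 = 0.333333.
d = −0.75 · ln(1 − (4/3)·0.333333) = −0.75 · ln(0.555556) = −0.75 · (-0.587786) = 0.4408.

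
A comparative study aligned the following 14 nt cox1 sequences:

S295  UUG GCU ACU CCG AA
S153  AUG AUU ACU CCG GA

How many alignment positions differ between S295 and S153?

4

Mismatches occur at site 1 (U/A), site 4 (G/A), site 5 (C/U), site 13 (A/G).
That gives 4 mismatches out of 14 aligned sites, so the Hamming distance is 4.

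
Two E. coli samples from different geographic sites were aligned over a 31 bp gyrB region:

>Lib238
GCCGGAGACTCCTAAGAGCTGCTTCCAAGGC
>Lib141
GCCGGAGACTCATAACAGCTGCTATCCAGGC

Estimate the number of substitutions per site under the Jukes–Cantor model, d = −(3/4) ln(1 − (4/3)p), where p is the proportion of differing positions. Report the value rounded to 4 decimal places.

Differing sites — 12:C/A; 16:G/C; 24:T/A; 25:C/T; 27:A/C.
p = 5/31 = 0.161290.
d = −0.75 · ln(1 − (4/3)·0.161290) = −0.75 · ln(0.784947) = −0.75 · (-0.242139) = 0.1816.

0.1816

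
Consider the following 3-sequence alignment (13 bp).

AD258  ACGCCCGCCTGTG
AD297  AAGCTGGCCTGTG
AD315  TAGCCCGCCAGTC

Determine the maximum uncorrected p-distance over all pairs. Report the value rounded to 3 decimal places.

Pairwise Hamming distances:
  AD258 vs AD297: 3
  AD258 vs AD315: 4
  AD297 vs AD315: 5
The largest is 5 mismatches, between AD297 and AD315; p = 5/13 = 0.385.

0.385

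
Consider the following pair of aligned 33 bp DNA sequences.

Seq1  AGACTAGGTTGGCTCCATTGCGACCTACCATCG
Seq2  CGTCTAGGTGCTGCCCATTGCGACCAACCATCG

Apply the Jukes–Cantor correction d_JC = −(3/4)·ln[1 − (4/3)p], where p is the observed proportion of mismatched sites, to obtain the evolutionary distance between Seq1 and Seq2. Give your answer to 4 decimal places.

The sequences differ at positions 1 (A/C), 3 (A/T), 10 (T/G), 11 (G/C), 12 (G/T), 13 (C/G), 14 (T/C), 26 (T/A).
p = 8/33 = 0.242424.
d = −0.75 · ln(1 − (4/3)·0.242424) = −0.75 · ln(0.676768) = −0.75 · (-0.390427) = 0.2928.

0.2928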